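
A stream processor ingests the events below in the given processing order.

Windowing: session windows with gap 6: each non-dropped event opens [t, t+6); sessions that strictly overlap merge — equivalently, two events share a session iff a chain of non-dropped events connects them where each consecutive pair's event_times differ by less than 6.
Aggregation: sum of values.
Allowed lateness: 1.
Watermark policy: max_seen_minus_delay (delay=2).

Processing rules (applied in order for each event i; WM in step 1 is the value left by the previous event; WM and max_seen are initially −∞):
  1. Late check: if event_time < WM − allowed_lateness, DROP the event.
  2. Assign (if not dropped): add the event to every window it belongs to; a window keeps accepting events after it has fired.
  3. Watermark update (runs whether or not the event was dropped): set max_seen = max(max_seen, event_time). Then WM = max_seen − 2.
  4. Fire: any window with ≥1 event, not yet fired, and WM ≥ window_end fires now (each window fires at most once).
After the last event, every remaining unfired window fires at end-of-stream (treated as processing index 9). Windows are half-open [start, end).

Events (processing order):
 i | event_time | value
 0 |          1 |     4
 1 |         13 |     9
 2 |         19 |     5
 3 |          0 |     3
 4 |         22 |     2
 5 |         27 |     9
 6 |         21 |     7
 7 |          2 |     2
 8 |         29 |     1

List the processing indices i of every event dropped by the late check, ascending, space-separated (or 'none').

i=0 t=1 v=4: → [1,7); WM=-1
i=1 t=13 v=9: → [13,19); WM=11
i=2 t=19 v=5: → [19,25); WM=17
i=3 t=0 v=3: DROP (t<17-1); WM=17
i=4 t=22 v=2: → [19,28); WM=20
i=5 t=27 v=9: → [19,33); WM=25
i=6 t=21 v=7: DROP (t<25-1); WM=25
i=7 t=2 v=2: DROP (t<25-1); WM=25
i=8 t=29 v=1: → [19,35); WM=27

3 6 7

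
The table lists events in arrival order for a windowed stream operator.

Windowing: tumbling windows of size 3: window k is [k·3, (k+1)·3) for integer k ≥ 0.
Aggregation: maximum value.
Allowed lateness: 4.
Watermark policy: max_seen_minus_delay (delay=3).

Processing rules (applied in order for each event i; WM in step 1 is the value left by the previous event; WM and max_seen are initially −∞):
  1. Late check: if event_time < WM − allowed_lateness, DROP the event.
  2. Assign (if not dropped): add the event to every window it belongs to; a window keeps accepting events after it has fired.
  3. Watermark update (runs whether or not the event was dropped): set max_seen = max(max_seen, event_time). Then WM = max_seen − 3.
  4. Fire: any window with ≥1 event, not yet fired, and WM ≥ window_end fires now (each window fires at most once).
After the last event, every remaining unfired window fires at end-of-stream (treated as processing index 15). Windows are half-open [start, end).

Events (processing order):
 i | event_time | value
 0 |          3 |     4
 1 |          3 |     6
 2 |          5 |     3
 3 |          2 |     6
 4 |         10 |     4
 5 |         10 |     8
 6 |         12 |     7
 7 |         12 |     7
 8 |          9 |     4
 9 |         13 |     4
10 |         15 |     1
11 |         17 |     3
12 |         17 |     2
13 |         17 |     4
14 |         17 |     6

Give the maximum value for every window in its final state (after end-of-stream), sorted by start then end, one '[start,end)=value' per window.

i=0 t=3 v=4: → [3,6); WM=0
i=1 t=3 v=6: → [3,6); WM=0
i=2 t=5 v=3: → [3,6); WM=2
i=3 t=2 v=6: → [0,3); WM=2
i=4 t=10 v=4: → [9,12); WM=7; [0,3) fires=6 [3,6) fires=6
i=5 t=10 v=8: → [9,12); WM=7
i=6 t=12 v=7: → [12,15); WM=9
i=7 t=12 v=7: → [12,15); WM=9
i=8 t=9 v=4: → [9,12); WM=9
i=9 t=13 v=4: → [12,15); WM=10
i=10 t=15 v=1: → [15,18); WM=12; [9,12) fires=8
i=11 t=17 v=3: → [15,18); WM=14
i=12 t=17 v=2: → [15,18); WM=14
i=13 t=17 v=4: → [15,18); WM=14
i=14 t=17 v=6: → [15,18); WM=14

[0,3)=6 [3,6)=6 [9,12)=8 [12,15)=7 [15,18)=6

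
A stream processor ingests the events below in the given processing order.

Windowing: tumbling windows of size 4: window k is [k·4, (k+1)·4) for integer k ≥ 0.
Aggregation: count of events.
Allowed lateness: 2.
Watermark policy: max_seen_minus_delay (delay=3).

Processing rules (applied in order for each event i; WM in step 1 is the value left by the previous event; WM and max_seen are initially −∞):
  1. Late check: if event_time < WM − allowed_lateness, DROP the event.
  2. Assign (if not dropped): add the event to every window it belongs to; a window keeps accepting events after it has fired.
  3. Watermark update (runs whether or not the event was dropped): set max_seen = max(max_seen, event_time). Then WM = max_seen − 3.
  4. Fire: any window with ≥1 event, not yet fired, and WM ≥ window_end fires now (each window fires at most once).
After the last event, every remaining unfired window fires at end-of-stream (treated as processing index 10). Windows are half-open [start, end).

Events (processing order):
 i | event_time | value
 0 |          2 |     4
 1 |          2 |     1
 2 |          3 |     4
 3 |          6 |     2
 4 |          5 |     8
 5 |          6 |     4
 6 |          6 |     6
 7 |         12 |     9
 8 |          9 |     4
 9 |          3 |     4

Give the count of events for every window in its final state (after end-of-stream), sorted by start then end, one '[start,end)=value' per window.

i=0 t=2 v=4: → [0,4); WM=-1
i=1 t=2 v=1: → [0,4); WM=-1
i=2 t=3 v=4: → [0,4); WM=0
i=3 t=6 v=2: → [4,8); WM=3
i=4 t=5 v=8: → [4,8); WM=3
i=5 t=6 v=4: → [4,8); WM=3
i=6 t=6 v=6: → [4,8); WM=3
i=7 t=12 v=9: → [12,16); WM=9; [0,4) fires=3 [4,8) fires=4
i=8 t=9 v=4: → [8,12); WM=9
i=9 t=3 v=4: DROP (t<9-2); WM=9

[0,4)=3 [4,8)=4 [8,12)=1 [12,16)=1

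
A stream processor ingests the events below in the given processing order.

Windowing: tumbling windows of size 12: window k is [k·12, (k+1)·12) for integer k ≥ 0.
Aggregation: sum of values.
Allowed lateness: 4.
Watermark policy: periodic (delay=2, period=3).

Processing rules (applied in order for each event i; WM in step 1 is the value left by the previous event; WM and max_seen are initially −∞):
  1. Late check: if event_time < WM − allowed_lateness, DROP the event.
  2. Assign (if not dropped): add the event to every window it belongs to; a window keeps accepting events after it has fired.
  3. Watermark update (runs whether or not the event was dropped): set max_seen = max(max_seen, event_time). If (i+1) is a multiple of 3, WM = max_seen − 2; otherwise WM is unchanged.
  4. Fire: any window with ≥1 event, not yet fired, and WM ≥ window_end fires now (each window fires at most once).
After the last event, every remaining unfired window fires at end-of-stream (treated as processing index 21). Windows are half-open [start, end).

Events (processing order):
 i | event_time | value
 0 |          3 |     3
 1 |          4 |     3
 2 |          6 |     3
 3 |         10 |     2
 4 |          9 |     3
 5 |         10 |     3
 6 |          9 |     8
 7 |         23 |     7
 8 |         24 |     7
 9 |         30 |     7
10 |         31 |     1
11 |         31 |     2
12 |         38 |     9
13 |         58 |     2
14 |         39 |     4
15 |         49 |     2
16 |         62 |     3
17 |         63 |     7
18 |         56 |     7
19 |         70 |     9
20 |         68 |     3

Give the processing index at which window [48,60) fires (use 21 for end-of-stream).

i=0 t=3 v=3: → [0,12); WM=−∞
i=1 t=4 v=3: → [0,12); WM=−∞
i=2 t=6 v=3: → [0,12); WM=4
i=3 t=10 v=2: → [0,12); WM=4
i=4 t=9 v=3: → [0,12); WM=4
i=5 t=10 v=3: → [0,12); WM=8
i=6 t=9 v=8: → [0,12); WM=8
i=7 t=23 v=7: → [12,24); WM=8
i=8 t=24 v=7: → [24,36); WM=22; [0,12) fires=25
i=9 t=30 v=7: → [24,36); WM=22
i=10 t=31 v=1: → [24,36); WM=22
i=11 t=31 v=2: → [24,36); WM=29; [12,24) fires=7
i=12 t=38 v=9: → [36,48); WM=29
i=13 t=58 v=2: → [48,60); WM=29
i=14 t=39 v=4: → [36,48); WM=56; [24,36) fires=17 [36,48) fires=13
i=15 t=49 v=2: DROP (t<56-4); WM=56
i=16 t=62 v=3: → [60,72); WM=56
i=17 t=63 v=7: → [60,72); WM=61; [48,60) fires=2
i=18 t=56 v=7: DROP (t<61-4); WM=61
i=19 t=70 v=9: → [60,72); WM=61
i=20 t=68 v=3: → [60,72); WM=68

17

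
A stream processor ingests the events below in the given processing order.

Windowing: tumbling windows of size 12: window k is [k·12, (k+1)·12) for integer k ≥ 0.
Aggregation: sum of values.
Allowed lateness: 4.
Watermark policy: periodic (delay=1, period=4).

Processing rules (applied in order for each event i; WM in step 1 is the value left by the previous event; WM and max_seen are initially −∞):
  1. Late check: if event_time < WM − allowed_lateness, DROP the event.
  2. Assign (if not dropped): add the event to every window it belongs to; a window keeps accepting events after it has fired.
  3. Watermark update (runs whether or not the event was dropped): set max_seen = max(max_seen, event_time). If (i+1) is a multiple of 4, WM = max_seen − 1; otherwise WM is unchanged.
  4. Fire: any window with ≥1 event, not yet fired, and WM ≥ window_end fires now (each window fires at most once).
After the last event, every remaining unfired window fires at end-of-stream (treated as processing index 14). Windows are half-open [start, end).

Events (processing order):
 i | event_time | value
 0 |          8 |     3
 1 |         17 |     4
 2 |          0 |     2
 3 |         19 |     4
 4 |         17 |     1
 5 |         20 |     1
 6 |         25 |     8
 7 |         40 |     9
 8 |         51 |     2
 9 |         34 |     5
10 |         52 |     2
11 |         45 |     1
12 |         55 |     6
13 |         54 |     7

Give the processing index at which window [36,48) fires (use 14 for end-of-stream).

11

i=0 t=8 v=3: → [0,12); WM=−∞
i=1 t=17 v=4: → [12,24); WM=−∞
i=2 t=0 v=2: → [0,12); WM=−∞
i=3 t=19 v=4: → [12,24); WM=18; [0,12) fires=5
i=4 t=17 v=1: → [12,24); WM=18
i=5 t=20 v=1: → [12,24); WM=18
i=6 t=25 v=8: → [24,36); WM=18
i=7 t=40 v=9: → [36,48); WM=39; [12,24) fires=10 [24,36) fires=8
i=8 t=51 v=2: → [48,60); WM=39
i=9 t=34 v=5: DROP (t<39-4); WM=39
i=10 t=52 v=2: → [48,60); WM=39
i=11 t=45 v=1: → [36,48); WM=51; [36,48) fires=10
i=12 t=55 v=6: → [48,60); WM=51
i=13 t=54 v=7: → [48,60); WM=51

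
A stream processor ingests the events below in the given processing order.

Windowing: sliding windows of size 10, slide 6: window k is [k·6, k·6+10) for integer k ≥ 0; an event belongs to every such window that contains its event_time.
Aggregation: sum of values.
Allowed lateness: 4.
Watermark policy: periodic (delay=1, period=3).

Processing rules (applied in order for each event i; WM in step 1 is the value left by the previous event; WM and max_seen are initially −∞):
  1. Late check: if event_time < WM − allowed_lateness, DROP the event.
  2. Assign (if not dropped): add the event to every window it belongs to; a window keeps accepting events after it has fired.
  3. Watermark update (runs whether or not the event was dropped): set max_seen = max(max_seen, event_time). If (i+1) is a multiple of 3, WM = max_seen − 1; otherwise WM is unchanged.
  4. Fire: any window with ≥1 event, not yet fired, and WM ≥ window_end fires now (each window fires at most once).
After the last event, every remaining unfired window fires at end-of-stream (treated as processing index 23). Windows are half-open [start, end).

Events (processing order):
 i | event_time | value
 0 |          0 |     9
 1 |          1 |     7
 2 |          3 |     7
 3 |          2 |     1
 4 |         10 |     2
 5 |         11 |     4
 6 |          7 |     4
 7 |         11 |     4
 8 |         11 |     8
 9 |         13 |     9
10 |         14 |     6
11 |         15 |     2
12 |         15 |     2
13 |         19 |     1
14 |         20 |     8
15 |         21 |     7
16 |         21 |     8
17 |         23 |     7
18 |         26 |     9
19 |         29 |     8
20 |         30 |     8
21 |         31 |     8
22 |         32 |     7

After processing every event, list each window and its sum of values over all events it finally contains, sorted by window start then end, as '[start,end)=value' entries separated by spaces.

i=0 t=0 v=9: → [0,10); WM=−∞
i=1 t=1 v=7: → [0,10); WM=−∞
i=2 t=3 v=7: → [0,10); WM=2
i=3 t=2 v=1: → [0,10); WM=2
i=4 t=10 v=2: → [6,16); WM=2
i=5 t=11 v=4: → [6,16); WM=10; [0,10) fires=24
i=6 t=7 v=4: → [6,16),[0,10); WM=10
i=7 t=11 v=4: → [6,16); WM=10
i=8 t=11 v=8: → [6,16); WM=10
i=9 t=13 v=9: → [12,22),[6,16); WM=10
i=10 t=14 v=6: → [12,22),[6,16); WM=10
i=11 t=15 v=2: → [12,22),[6,16); WM=14
i=12 t=15 v=2: → [12,22),[6,16); WM=14
i=13 t=19 v=1: → [18,28),[12,22); WM=14
i=14 t=20 v=8: → [18,28),[12,22); WM=19; [6,16) fires=41
i=15 t=21 v=7: → [18,28),[12,22); WM=19
i=16 t=21 v=8: → [18,28),[12,22); WM=19
i=17 t=23 v=7: → [18,28); WM=22; [12,22) fires=43
i=18 t=26 v=9: → [24,34),[18,28); WM=22
i=19 t=29 v=8: → [24,34); WM=22
i=20 t=30 v=8: → [30,40),[24,34); WM=29; [18,28) fires=40
i=21 t=31 v=8: → [30,40),[24,34); WM=29
i=22 t=32 v=7: → [30,40),[24,34); WM=29

[0,10)=28 [6,16)=41 [12,22)=43 [18,28)=40 [24,34)=40 [30,40)=23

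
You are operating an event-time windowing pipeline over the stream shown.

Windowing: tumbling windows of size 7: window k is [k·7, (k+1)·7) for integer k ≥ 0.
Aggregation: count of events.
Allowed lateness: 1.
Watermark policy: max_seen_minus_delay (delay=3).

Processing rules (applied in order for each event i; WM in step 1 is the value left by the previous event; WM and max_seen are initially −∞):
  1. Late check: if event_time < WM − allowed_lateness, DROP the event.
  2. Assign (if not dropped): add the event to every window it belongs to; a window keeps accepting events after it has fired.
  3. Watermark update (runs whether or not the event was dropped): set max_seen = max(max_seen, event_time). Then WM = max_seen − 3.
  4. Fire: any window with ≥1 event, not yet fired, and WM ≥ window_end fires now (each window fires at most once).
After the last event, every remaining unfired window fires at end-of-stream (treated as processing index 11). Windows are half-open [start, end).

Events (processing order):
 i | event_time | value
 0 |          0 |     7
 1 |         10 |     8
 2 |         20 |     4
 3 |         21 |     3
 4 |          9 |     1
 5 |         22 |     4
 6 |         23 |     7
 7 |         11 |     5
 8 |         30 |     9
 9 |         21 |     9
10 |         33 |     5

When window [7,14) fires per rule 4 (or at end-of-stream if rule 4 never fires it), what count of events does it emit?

1

i=0 t=0 v=7: → [0,7); WM=-3
i=1 t=10 v=8: → [7,14); WM=7; [0,7) fires=1
i=2 t=20 v=4: → [14,21); WM=17; [7,14) fires=1
i=3 t=21 v=3: → [21,28); WM=18
i=4 t=9 v=1: DROP (t<18-1); WM=18
i=5 t=22 v=4: → [21,28); WM=19
i=6 t=23 v=7: → [21,28); WM=20
i=7 t=11 v=5: DROP (t<20-1); WM=20
i=8 t=30 v=9: → [28,35); WM=27; [14,21) fires=1
i=9 t=21 v=9: DROP (t<27-1); WM=27
i=10 t=33 v=5: → [28,35); WM=30; [21,28) fires=3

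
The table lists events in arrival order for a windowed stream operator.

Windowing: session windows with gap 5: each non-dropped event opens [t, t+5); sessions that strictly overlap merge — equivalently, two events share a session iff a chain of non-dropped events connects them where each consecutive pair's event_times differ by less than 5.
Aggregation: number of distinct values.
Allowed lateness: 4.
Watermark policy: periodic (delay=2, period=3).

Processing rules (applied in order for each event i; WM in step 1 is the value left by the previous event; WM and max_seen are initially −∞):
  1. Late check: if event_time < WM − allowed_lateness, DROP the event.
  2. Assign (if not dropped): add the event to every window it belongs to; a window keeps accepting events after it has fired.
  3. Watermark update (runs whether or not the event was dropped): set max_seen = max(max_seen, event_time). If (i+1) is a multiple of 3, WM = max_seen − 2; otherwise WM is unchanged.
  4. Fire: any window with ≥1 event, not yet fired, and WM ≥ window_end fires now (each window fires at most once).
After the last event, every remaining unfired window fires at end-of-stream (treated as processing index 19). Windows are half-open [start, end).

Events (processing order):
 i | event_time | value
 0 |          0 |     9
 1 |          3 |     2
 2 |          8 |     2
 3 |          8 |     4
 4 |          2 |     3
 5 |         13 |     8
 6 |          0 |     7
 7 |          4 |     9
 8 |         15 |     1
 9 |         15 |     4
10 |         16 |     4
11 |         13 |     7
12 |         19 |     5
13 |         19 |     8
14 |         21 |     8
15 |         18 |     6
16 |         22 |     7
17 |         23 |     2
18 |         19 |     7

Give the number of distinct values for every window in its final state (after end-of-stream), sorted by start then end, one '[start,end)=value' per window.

i=0 t=0 v=9: → [0,5); WM=−∞
i=1 t=3 v=2: → [0,8); WM=−∞
i=2 t=8 v=2: → [8,13); WM=6
i=3 t=8 v=4: → [8,13); WM=6
i=4 t=2 v=3: → [0,8); WM=6
i=5 t=13 v=8: → [13,18); WM=11
i=6 t=0 v=7: DROP (t<11-4); WM=11
i=7 t=4 v=9: DROP (t<11-4); WM=11
i=8 t=15 v=1: → [13,20); WM=13
i=9 t=15 v=4: → [13,20); WM=13
i=10 t=16 v=4: → [13,21); WM=13
i=11 t=13 v=7: → [13,21); WM=14
i=12 t=19 v=5: → [13,24); WM=14
i=13 t=19 v=8: → [13,24); WM=14
i=14 t=21 v=8: → [13,26); WM=19
i=15 t=18 v=6: → [13,26); WM=19
i=16 t=22 v=7: → [13,27); WM=19
i=17 t=23 v=2: → [13,28); WM=21
i=18 t=19 v=7: → [13,28); WM=21

[0,8)=3 [8,13)=2 [13,28)=7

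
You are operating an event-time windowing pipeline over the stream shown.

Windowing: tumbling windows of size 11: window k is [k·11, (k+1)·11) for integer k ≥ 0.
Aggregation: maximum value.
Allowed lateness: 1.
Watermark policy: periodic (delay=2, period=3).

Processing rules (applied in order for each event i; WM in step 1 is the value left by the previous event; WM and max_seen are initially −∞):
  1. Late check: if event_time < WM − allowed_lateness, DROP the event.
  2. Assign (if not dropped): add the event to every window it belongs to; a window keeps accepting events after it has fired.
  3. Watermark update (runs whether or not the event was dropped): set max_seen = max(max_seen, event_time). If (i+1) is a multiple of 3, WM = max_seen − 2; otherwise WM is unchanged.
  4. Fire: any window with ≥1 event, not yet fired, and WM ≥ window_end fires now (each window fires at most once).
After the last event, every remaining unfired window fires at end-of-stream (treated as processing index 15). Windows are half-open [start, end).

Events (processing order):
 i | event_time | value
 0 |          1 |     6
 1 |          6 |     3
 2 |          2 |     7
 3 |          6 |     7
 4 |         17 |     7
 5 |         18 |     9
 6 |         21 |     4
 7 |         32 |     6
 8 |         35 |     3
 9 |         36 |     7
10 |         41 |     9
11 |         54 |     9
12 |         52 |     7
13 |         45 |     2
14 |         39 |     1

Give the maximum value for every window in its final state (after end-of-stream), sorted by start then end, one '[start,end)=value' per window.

i=0 t=1 v=6: → [0,11); WM=−∞
i=1 t=6 v=3: → [0,11); WM=−∞
i=2 t=2 v=7: → [0,11); WM=4
i=3 t=6 v=7: → [0,11); WM=4
i=4 t=17 v=7: → [11,22); WM=4
i=5 t=18 v=9: → [11,22); WM=16; [0,11) fires=7
i=6 t=21 v=4: → [11,22); WM=16
i=7 t=32 v=6: → [22,33); WM=16
i=8 t=35 v=3: → [33,44); WM=33; [11,22) fires=9 [22,33) fires=6
i=9 t=36 v=7: → [33,44); WM=33
i=10 t=41 v=9: → [33,44); WM=33
i=11 t=54 v=9: → [44,55); WM=52; [33,44) fires=9
i=12 t=52 v=7: → [44,55); WM=52
i=13 t=45 v=2: DROP (t<52-1); WM=52
i=14 t=39 v=1: DROP (t<52-1); WM=52

[0,11)=7 [11,22)=9 [22,33)=6 [33,44)=9 [44,55)=9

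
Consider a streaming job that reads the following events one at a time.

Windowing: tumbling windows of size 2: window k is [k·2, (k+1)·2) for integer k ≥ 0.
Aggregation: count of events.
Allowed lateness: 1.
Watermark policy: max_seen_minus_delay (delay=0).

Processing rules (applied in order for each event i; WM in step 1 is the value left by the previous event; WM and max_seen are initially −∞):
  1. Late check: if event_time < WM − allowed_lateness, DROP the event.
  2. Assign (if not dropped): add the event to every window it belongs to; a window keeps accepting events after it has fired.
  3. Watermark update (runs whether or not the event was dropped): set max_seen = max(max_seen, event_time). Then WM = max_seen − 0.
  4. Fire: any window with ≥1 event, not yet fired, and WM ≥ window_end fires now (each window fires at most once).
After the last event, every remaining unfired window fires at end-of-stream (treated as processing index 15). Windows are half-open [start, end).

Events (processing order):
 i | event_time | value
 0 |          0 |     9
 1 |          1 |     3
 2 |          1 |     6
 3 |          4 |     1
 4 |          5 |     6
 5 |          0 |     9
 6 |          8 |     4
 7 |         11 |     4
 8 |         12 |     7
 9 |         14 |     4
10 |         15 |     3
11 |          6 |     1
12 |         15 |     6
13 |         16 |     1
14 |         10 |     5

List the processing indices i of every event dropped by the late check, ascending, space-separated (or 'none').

i=0 t=0 v=9: → [0,2); WM=0
i=1 t=1 v=3: → [0,2); WM=1
i=2 t=1 v=6: → [0,2); WM=1
i=3 t=4 v=1: → [4,6); WM=4; [0,2) fires=3
i=4 t=5 v=6: → [4,6); WM=5
i=5 t=0 v=9: DROP (t<5-1); WM=5
i=6 t=8 v=4: → [8,10); WM=8; [4,6) fires=2
i=7 t=11 v=4: → [10,12); WM=11; [8,10) fires=1
i=8 t=12 v=7: → [12,14); WM=12; [10,12) fires=1
i=9 t=14 v=4: → [14,16); WM=14; [12,14) fires=1
i=10 t=15 v=3: → [14,16); WM=15
i=11 t=6 v=1: DROP (t<15-1); WM=15
i=12 t=15 v=6: → [14,16); WM=15
i=13 t=16 v=1: → [16,18); WM=16; [14,16) fires=3
i=14 t=10 v=5: DROP (t<16-1); WM=16

5 11 14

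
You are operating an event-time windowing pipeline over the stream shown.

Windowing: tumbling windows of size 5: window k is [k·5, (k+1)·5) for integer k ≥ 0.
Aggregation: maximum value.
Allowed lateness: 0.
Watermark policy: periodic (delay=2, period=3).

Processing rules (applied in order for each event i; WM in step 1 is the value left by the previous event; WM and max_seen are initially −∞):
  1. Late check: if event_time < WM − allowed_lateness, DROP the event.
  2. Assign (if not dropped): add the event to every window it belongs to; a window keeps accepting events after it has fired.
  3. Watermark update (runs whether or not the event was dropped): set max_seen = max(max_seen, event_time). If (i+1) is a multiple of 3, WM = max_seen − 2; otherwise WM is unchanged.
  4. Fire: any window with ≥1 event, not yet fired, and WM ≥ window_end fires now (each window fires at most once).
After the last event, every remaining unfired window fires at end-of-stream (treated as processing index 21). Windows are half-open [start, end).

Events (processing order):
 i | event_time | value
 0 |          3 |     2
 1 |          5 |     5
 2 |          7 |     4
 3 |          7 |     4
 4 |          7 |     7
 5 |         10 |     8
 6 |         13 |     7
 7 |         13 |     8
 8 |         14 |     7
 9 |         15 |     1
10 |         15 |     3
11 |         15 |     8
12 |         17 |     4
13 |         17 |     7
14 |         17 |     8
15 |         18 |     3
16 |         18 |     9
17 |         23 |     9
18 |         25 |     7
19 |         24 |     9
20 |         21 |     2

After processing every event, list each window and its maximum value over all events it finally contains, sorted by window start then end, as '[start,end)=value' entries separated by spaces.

[0,5)=2 [5,10)=7 [10,15)=8 [15,20)=9 [20,25)=9 [25,30)=7

i=0 t=3 v=2: → [0,5); WM=−∞
i=1 t=5 v=5: → [5,10); WM=−∞
i=2 t=7 v=4: → [5,10); WM=5; [0,5) fires=2
i=3 t=7 v=4: → [5,10); WM=5
i=4 t=7 v=7: → [5,10); WM=5
i=5 t=10 v=8: → [10,15); WM=8
i=6 t=13 v=7: → [10,15); WM=8
i=7 t=13 v=8: → [10,15); WM=8
i=8 t=14 v=7: → [10,15); WM=12; [5,10) fires=7
i=9 t=15 v=1: → [15,20); WM=12
i=10 t=15 v=3: → [15,20); WM=12
i=11 t=15 v=8: → [15,20); WM=13
i=12 t=17 v=4: → [15,20); WM=13
i=13 t=17 v=7: → [15,20); WM=13
i=14 t=17 v=8: → [15,20); WM=15; [10,15) fires=8
i=15 t=18 v=3: → [15,20); WM=15
i=16 t=18 v=9: → [15,20); WM=15
i=17 t=23 v=9: → [20,25); WM=21; [15,20) fires=9
i=18 t=25 v=7: → [25,30); WM=21
i=19 t=24 v=9: → [20,25); WM=21
i=20 t=21 v=2: → [20,25); WM=23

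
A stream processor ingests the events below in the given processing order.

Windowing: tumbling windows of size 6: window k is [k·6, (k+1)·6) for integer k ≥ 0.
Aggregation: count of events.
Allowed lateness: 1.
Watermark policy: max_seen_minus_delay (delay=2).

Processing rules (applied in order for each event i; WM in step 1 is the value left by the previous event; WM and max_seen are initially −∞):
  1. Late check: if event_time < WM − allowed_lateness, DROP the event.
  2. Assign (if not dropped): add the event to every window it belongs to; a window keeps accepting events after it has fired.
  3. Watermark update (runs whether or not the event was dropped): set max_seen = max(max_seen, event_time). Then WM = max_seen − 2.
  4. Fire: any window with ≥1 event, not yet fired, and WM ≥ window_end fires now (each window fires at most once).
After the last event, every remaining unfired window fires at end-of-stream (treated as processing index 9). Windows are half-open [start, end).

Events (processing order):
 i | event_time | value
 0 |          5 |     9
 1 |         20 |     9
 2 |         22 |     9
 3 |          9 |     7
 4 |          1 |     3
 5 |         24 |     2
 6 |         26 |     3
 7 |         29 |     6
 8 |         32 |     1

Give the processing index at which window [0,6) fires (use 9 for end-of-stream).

1

i=0 t=5 v=9: → [0,6); WM=3
i=1 t=20 v=9: → [18,24); WM=18; [0,6) fires=1
i=2 t=22 v=9: → [18,24); WM=20
i=3 t=9 v=7: DROP (t<20-1); WM=20
i=4 t=1 v=3: DROP (t<20-1); WM=20
i=5 t=24 v=2: → [24,30); WM=22
i=6 t=26 v=3: → [24,30); WM=24; [18,24) fires=2
i=7 t=29 v=6: → [24,30); WM=27
i=8 t=32 v=1: → [30,36); WM=30; [24,30) fires=3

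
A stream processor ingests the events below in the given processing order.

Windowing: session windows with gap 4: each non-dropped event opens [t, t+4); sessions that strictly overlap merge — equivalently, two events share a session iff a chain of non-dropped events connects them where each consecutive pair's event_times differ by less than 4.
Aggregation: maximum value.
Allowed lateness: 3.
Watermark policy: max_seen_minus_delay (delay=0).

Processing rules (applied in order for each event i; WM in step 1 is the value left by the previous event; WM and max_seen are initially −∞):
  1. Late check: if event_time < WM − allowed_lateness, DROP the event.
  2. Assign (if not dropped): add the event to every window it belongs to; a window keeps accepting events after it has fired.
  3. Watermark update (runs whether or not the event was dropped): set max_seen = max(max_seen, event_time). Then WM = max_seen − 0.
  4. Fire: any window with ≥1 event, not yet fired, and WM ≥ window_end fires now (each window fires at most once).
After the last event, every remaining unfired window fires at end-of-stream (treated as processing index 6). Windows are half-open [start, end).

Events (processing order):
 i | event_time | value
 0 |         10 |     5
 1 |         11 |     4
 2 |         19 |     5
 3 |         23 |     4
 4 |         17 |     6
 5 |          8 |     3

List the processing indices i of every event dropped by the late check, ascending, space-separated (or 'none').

4 5

i=0 t=10 v=5: → [10,14); WM=10
i=1 t=11 v=4: → [10,15); WM=11
i=2 t=19 v=5: → [19,23); WM=19
i=3 t=23 v=4: → [23,27); WM=23
i=4 t=17 v=6: DROP (t<23-3); WM=23
i=5 t=8 v=3: DROP (t<23-3); WM=23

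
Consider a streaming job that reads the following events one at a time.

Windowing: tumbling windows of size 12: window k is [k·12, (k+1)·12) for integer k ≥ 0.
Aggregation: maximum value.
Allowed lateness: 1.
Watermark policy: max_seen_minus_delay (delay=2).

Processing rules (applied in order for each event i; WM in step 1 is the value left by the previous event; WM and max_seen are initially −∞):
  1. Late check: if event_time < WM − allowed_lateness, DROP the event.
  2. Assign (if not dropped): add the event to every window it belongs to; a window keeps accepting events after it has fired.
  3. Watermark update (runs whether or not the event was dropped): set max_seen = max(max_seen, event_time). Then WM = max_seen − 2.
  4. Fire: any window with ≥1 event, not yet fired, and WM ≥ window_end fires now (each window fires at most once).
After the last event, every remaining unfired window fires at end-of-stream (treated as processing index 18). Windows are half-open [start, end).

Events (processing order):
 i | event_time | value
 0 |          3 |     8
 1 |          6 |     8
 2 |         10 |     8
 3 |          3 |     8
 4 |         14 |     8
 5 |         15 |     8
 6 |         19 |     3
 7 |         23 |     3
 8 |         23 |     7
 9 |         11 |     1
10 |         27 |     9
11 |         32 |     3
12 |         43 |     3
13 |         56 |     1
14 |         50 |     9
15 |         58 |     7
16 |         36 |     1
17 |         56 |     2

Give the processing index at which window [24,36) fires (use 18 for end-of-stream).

12

i=0 t=3 v=8: → [0,12); WM=1
i=1 t=6 v=8: → [0,12); WM=4
i=2 t=10 v=8: → [0,12); WM=8
i=3 t=3 v=8: DROP (t<8-1); WM=8
i=4 t=14 v=8: → [12,24); WM=12; [0,12) fires=8
i=5 t=15 v=8: → [12,24); WM=13
i=6 t=19 v=3: → [12,24); WM=17
i=7 t=23 v=3: → [12,24); WM=21
i=8 t=23 v=7: → [12,24); WM=21
i=9 t=11 v=1: DROP (t<21-1); WM=21
i=10 t=27 v=9: → [24,36); WM=25; [12,24) fires=8
i=11 t=32 v=3: → [24,36); WM=30
i=12 t=43 v=3: → [36,48); WM=41; [24,36) fires=9
i=13 t=56 v=1: → [48,60); WM=54; [36,48) fires=3
i=14 t=50 v=9: DROP (t<54-1); WM=54
i=15 t=58 v=7: → [48,60); WM=56
i=16 t=36 v=1: DROP (t<56-1); WM=56
i=17 t=56 v=2: → [48,60); WM=56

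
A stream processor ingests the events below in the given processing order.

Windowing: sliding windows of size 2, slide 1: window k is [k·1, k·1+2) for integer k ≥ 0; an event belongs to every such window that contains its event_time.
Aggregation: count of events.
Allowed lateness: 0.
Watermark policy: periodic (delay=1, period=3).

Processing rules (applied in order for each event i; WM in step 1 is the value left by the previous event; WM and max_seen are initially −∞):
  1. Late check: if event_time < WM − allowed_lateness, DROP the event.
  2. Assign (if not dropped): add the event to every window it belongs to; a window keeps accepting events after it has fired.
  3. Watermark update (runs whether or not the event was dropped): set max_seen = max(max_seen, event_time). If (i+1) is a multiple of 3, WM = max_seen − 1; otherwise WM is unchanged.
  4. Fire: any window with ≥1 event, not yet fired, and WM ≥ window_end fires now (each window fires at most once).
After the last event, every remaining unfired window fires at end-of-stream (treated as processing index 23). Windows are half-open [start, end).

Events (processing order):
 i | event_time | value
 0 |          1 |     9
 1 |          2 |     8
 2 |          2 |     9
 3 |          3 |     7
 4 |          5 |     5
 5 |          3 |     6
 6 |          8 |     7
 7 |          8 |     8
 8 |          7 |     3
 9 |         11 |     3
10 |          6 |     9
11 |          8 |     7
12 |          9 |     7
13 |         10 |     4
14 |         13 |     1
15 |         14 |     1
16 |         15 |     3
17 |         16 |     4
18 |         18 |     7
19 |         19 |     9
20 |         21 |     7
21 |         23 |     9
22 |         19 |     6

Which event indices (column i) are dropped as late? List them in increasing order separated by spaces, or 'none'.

i=0 t=1 v=9: → [1,3),[0,2); WM=−∞
i=1 t=2 v=8: → [2,4),[1,3); WM=−∞
i=2 t=2 v=9: → [2,4),[1,3); WM=1
i=3 t=3 v=7: → [3,5),[2,4); WM=1
i=4 t=5 v=5: → [5,7),[4,6); WM=1
i=5 t=3 v=6: → [3,5),[2,4); WM=4; [0,2) fires=1 [1,3) fires=3 [2,4) fires=4
i=6 t=8 v=7: → [8,10),[7,9); WM=4
i=7 t=8 v=8: → [8,10),[7,9); WM=4
i=8 t=7 v=3: → [7,9),[6,8); WM=7; [3,5) fires=2 [4,6) fires=1 [5,7) fires=1
i=9 t=11 v=3: → [11,13),[10,12); WM=7
i=10 t=6 v=9: DROP (t<7-0); WM=7
i=11 t=8 v=7: → [8,10),[7,9); WM=10; [6,8) fires=1 [7,9) fires=4 [8,10) fires=3
i=12 t=9 v=7: DROP (t<10-0); WM=10
i=13 t=10 v=4: → [10,12),[9,11); WM=10
i=14 t=13 v=1: → [13,15),[12,14); WM=12; [9,11) fires=1 [10,12) fires=2
i=15 t=14 v=1: → [14,16),[13,15); WM=12
i=16 t=15 v=3: → [15,17),[14,16); WM=12
i=17 t=16 v=4: → [16,18),[15,17); WM=15; [11,13) fires=1 [12,14) fires=1 [13,15) fires=2
i=18 t=18 v=7: → [18,20),[17,19); WM=15
i=19 t=19 v=9: → [19,21),[18,20); WM=15
i=20 t=21 v=7: → [21,23),[20,22); WM=20; [14,16) fires=2 [15,17) fires=2 [16,18) fires=1 [17,19) fires=1 [18,20) fires=2
i=21 t=23 v=9: → [23,25),[22,24); WM=20
i=22 t=19 v=6: DROP (t<20-0); WM=20

10 12 22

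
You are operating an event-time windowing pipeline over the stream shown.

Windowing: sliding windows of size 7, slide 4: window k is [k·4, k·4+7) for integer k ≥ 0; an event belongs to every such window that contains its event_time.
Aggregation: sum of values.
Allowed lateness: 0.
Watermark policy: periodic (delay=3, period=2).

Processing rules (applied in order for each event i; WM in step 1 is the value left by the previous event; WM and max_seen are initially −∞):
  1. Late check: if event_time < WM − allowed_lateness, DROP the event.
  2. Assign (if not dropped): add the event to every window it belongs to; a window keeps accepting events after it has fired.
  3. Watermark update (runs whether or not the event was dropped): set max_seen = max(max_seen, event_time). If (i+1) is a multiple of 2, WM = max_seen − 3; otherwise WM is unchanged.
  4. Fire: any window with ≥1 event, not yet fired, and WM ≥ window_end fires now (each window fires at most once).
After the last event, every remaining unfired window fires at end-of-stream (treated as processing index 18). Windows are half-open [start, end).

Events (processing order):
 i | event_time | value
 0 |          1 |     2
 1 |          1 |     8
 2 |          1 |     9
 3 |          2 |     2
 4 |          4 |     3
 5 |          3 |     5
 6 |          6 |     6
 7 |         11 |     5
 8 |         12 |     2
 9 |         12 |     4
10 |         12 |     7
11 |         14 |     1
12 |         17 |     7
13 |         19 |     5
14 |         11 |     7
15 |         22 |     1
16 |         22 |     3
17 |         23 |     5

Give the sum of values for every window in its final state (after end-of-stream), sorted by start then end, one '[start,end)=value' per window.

i=0 t=1 v=2: → [0,7); WM=−∞
i=1 t=1 v=8: → [0,7); WM=-2
i=2 t=1 v=9: → [0,7); WM=-2
i=3 t=2 v=2: → [0,7); WM=-1
i=4 t=4 v=3: → [4,11),[0,7); WM=-1
i=5 t=3 v=5: → [0,7); WM=1
i=6 t=6 v=6: → [4,11),[0,7); WM=1
i=7 t=11 v=5: → [8,15); WM=8; [0,7) fires=35
i=8 t=12 v=2: → [12,19),[8,15); WM=8
i=9 t=12 v=4: → [12,19),[8,15); WM=9
i=10 t=12 v=7: → [12,19),[8,15); WM=9
i=11 t=14 v=1: → [12,19),[8,15); WM=11; [4,11) fires=9
i=12 t=17 v=7: → [16,23),[12,19); WM=11
i=13 t=19 v=5: → [16,23); WM=16; [8,15) fires=19
i=14 t=11 v=7: DROP (t<16-0); WM=16
i=15 t=22 v=1: → [20,27),[16,23); WM=19; [12,19) fires=21
i=16 t=22 v=3: → [20,27),[16,23); WM=19
i=17 t=23 v=5: → [20,27); WM=20

[0,7)=35 [4,11)=9 [8,15)=19 [12,19)=21 [16,23)=16 [20,27)=9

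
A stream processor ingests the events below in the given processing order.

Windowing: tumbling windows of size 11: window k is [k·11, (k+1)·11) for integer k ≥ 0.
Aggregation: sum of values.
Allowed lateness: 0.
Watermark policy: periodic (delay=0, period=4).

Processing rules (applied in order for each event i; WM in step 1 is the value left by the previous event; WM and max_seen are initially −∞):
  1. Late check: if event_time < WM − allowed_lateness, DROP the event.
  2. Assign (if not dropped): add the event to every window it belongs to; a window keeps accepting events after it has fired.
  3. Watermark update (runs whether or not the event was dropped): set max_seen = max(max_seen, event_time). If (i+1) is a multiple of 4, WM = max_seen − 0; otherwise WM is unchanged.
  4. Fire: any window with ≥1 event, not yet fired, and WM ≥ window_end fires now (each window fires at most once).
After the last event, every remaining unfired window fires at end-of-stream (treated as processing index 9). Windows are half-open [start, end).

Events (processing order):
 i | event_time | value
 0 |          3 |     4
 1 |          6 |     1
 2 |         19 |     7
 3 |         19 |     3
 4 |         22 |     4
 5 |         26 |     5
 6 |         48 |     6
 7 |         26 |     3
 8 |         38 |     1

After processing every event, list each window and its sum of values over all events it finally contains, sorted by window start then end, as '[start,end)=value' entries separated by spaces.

[0,11)=5 [11,22)=10 [22,33)=12 [44,55)=6

i=0 t=3 v=4: → [0,11); WM=−∞
i=1 t=6 v=1: → [0,11); WM=−∞
i=2 t=19 v=7: → [11,22); WM=−∞
i=3 t=19 v=3: → [11,22); WM=19; [0,11) fires=5
i=4 t=22 v=4: → [22,33); WM=19
i=5 t=26 v=5: → [22,33); WM=19
i=6 t=48 v=6: → [44,55); WM=19
i=7 t=26 v=3: → [22,33); WM=48; [11,22) fires=10 [22,33) fires=12
i=8 t=38 v=1: DROP (t<48-0); WM=48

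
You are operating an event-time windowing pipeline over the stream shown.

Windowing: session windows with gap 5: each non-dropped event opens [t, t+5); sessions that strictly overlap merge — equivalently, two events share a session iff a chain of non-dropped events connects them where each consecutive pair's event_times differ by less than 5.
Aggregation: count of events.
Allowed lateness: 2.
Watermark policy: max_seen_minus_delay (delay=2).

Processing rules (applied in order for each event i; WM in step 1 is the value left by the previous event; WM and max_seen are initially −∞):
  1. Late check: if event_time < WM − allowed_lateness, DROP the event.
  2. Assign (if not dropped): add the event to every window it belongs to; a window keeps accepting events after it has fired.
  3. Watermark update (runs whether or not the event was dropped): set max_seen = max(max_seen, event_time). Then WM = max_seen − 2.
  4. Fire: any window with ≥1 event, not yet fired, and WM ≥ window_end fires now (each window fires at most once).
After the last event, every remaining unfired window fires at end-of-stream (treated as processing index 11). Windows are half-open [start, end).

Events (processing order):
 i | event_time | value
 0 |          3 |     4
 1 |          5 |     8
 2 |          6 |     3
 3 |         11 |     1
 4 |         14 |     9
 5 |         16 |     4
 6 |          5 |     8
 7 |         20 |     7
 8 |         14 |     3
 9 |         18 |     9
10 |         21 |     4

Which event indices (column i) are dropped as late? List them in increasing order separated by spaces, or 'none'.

6 8

i=0 t=3 v=4: → [3,8); WM=1
i=1 t=5 v=8: → [3,10); WM=3
i=2 t=6 v=3: → [3,11); WM=4
i=3 t=11 v=1: → [11,16); WM=9
i=4 t=14 v=9: → [11,19); WM=12
i=5 t=16 v=4: → [11,21); WM=14
i=6 t=5 v=8: DROP (t<14-2); WM=14
i=7 t=20 v=7: → [11,25); WM=18
i=8 t=14 v=3: DROP (t<18-2); WM=18
i=9 t=18 v=9: → [11,25); WM=18
i=10 t=21 v=4: → [11,26); WM=19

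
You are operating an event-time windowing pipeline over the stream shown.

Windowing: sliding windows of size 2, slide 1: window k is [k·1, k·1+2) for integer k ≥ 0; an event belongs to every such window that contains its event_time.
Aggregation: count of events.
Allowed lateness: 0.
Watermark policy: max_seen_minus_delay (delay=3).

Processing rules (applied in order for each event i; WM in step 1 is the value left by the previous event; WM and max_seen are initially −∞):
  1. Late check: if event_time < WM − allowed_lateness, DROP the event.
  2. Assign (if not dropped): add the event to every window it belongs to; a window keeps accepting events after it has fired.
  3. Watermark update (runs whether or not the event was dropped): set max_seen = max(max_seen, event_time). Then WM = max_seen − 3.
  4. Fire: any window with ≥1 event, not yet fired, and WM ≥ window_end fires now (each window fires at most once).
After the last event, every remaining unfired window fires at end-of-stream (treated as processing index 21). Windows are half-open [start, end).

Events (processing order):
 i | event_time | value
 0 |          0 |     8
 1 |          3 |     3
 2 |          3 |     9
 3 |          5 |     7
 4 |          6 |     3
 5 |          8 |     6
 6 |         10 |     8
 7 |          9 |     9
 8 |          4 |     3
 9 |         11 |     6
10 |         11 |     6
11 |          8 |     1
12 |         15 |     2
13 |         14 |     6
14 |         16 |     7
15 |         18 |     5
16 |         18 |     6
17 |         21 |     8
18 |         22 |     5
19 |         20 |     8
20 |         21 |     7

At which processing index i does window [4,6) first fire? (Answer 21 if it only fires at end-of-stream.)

i=0 t=0 v=8: → [0,2); WM=-3
i=1 t=3 v=3: → [3,5),[2,4); WM=0
i=2 t=3 v=9: → [3,5),[2,4); WM=0
i=3 t=5 v=7: → [5,7),[4,6); WM=2; [0,2) fires=1
i=4 t=6 v=3: → [6,8),[5,7); WM=3
i=5 t=8 v=6: → [8,10),[7,9); WM=5; [2,4) fires=2 [3,5) fires=2
i=6 t=10 v=8: → [10,12),[9,11); WM=7; [4,6) fires=1 [5,7) fires=2
i=7 t=9 v=9: → [9,11),[8,10); WM=7
i=8 t=4 v=3: DROP (t<7-0); WM=7
i=9 t=11 v=6: → [11,13),[10,12); WM=8; [6,8) fires=1
i=10 t=11 v=6: → [11,13),[10,12); WM=8
i=11 t=8 v=1: → [8,10),[7,9); WM=8
i=12 t=15 v=2: → [15,17),[14,16); WM=12; [7,9) fires=2 [8,10) fires=3 [9,11) fires=2 [10,12) fires=3
i=13 t=14 v=6: → [14,16),[13,15); WM=12
i=14 t=16 v=7: → [16,18),[15,17); WM=13; [11,13) fires=2
i=15 t=18 v=5: → [18,20),[17,19); WM=15; [13,15) fires=1
i=16 t=18 v=6: → [18,20),[17,19); WM=15
i=17 t=21 v=8: → [21,23),[20,22); WM=18; [14,16) fires=2 [15,17) fires=2 [16,18) fires=1
i=18 t=22 v=5: → [22,24),[21,23); WM=19; [17,19) fires=2
i=19 t=20 v=8: → [20,22),[19,21); WM=19
i=20 t=21 v=7: → [21,23),[20,22); WM=19

6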